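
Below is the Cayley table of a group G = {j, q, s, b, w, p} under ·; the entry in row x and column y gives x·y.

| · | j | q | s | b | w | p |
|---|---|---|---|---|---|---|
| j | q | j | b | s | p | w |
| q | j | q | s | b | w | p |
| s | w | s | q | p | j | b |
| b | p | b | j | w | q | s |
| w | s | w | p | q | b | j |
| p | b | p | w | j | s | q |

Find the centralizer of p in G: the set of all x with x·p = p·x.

Compare row p with column p entry by entry.
b·p = s but p·b = j, so b does not.
Collecting the elements that commute with p: C(p) = {p, q}.
(Structurally, G here is isomorphic to the symmetric group S_3.)

{p, q}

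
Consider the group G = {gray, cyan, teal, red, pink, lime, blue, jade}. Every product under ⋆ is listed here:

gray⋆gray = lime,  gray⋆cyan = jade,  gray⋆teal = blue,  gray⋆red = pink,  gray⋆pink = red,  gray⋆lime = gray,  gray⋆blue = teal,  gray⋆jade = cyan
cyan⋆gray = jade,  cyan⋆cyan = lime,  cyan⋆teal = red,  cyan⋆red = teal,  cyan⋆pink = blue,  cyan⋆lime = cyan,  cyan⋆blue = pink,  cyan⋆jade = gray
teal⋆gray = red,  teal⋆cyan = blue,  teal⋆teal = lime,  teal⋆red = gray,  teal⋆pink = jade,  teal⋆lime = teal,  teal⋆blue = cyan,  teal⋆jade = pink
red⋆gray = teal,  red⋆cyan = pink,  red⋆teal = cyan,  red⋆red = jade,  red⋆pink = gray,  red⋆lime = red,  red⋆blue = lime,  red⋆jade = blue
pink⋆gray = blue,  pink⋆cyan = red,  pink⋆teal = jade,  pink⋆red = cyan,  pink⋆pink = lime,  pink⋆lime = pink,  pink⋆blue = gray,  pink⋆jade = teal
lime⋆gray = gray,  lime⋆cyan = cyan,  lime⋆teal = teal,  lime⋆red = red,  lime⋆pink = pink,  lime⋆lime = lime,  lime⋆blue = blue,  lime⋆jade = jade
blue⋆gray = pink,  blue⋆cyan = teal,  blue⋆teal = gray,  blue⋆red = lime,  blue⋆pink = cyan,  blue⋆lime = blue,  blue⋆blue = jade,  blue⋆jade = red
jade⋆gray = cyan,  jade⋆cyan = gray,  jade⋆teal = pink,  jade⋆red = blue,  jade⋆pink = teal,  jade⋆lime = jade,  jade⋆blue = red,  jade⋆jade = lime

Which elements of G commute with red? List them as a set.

Compare row red with column red entry by entry.
jade ⋆ red = blue = red ⋆ jade, so jade commutes with red.
cyan ⋆ red = teal but red ⋆ cyan = pink, so cyan does not.
Collecting the elements that commute with red: C(red) = {blue, jade, lime, red}.

{blue, jade, lime, red}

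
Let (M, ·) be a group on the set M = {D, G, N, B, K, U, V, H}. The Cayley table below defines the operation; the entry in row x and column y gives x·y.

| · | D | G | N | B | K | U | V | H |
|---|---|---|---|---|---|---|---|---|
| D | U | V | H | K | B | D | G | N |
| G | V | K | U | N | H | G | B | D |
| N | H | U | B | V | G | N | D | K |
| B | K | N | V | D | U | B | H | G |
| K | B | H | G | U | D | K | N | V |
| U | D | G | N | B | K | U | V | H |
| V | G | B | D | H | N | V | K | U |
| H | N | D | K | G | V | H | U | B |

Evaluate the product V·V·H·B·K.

V·V = K
K·H = V
V·B = H
H·K = V
(Structurally, M here is isomorphic to the cyclic group Z_8.)

V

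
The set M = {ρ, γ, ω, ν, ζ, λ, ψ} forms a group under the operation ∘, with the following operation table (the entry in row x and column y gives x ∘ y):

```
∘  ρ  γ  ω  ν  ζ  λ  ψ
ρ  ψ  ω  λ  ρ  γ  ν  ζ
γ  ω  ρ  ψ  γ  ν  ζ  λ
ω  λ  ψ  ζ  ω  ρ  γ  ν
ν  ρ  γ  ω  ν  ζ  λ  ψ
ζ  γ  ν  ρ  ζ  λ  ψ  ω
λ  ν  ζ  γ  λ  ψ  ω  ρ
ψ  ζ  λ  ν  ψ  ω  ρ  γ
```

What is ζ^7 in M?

ζ^1 = ζ
ζ^2 = ζ ∘ ζ = λ
ζ^3 = λ ∘ ζ = ψ
ζ^4 = ψ ∘ ζ = ω
ζ^5 = ω ∘ ζ = ρ
ζ^6 = ρ ∘ ζ = γ
ζ^7 = γ ∘ ζ = ν

ν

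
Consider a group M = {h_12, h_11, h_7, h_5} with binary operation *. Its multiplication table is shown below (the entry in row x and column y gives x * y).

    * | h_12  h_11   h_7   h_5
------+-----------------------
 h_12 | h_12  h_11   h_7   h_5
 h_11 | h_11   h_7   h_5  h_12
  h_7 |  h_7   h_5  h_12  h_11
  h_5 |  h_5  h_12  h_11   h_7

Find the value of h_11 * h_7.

h_5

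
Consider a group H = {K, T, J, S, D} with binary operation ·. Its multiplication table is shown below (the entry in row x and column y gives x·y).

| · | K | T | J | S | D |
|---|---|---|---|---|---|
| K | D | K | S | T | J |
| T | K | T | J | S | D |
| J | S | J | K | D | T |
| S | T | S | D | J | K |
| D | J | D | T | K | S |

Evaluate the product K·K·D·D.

K

K·K = D
D·D = S
S·D = K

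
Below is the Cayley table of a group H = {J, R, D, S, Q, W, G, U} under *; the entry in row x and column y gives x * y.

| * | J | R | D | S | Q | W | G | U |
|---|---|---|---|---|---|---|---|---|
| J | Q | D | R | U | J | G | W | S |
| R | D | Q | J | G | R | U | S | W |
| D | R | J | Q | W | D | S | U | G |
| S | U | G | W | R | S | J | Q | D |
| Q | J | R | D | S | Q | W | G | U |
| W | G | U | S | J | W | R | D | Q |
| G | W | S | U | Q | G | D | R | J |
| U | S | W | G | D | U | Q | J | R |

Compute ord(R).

2

The identity element is Q (its row matches the header).
R^1 = R
R^2 = R * R = Q
The first power of R equal to the identity is R^2, so ord(R) = 2.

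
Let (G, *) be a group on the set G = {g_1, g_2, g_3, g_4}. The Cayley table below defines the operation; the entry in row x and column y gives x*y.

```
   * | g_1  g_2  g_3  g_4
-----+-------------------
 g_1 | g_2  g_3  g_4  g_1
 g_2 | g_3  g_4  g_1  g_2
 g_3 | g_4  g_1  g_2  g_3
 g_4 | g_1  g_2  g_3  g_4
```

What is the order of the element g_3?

The identity element is g_4 (its row matches the header).
g_3^1 = g_3
g_3^2 = g_3*g_3 = g_2
g_3^3 = g_2*g_3 = g_1
g_3^4 = g_1*g_3 = g_4
The first power of g_3 equal to the identity is g_3^4, so ord(g_3) = 4.

4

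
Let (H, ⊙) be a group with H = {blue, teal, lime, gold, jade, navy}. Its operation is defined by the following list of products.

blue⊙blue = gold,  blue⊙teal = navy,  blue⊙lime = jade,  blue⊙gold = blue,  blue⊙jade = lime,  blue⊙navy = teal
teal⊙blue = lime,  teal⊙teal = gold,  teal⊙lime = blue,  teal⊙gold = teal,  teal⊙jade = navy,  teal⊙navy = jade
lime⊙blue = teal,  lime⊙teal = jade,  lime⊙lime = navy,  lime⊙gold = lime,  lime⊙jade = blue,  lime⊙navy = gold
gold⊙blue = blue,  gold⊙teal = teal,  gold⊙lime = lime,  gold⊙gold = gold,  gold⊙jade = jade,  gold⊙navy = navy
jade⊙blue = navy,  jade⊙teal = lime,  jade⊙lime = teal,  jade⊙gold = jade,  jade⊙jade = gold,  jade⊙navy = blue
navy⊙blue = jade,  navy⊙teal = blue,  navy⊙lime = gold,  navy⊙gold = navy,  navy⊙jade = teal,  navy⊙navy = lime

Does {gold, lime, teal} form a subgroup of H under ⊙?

No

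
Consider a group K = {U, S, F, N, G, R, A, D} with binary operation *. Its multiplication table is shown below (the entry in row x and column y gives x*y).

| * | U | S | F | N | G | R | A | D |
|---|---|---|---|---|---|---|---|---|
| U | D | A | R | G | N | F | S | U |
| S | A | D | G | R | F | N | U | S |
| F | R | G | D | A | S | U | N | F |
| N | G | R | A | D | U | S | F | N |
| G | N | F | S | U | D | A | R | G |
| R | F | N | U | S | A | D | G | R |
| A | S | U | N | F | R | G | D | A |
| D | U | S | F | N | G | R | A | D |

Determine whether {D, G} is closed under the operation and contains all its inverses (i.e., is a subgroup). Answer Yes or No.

Yes

{D, G} contains the identity D.
Checking products: every product of two elements of {D, G} (read from the table) lies in {D, G}, so the set is closed.
In a finite group, a nonempty closed subset is a subgroup. So {D, G} ≤ K.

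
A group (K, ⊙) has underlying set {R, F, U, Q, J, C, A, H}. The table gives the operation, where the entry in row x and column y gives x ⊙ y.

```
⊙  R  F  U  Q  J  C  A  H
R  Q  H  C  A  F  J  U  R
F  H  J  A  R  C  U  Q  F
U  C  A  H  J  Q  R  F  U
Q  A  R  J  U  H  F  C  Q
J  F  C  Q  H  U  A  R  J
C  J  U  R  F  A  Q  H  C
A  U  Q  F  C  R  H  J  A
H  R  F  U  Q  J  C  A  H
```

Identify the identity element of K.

H

The identity e satisfies e ⊙ x = x for all x, so its row in the table reproduces the column headers.
Row H reads: R, F, U, Q, J, C, A, H — exactly the header order. So H is the identity.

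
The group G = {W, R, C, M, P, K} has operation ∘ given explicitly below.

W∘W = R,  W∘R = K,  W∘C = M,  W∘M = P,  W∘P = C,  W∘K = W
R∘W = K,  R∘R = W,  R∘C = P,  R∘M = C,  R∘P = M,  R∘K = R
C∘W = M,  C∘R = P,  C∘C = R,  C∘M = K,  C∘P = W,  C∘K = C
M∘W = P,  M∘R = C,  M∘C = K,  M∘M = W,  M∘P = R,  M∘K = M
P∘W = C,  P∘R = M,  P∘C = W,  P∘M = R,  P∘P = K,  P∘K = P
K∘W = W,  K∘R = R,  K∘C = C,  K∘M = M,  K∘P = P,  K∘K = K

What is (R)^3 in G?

K

R^1 = R
R^2 = R ∘ R = W
R^3 = W ∘ R = K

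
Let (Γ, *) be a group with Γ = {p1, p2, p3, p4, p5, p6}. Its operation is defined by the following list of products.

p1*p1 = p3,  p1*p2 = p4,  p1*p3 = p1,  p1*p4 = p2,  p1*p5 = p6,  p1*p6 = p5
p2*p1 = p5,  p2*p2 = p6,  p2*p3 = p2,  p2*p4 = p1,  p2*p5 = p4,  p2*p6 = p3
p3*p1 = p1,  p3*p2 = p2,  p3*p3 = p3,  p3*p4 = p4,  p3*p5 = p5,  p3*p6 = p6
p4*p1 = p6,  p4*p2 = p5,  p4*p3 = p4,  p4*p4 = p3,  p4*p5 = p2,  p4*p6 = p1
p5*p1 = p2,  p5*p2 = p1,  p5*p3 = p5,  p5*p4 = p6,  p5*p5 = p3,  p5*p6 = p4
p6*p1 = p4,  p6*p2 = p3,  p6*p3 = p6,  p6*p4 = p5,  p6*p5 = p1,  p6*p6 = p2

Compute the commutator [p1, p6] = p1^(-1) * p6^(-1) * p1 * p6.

Identity is p3; from the table p1^(-1) = p1 and p6^(-1) = p2.
p1 * p2 = p4
p4 * p1 = p6
p6 * p6 = p2

p2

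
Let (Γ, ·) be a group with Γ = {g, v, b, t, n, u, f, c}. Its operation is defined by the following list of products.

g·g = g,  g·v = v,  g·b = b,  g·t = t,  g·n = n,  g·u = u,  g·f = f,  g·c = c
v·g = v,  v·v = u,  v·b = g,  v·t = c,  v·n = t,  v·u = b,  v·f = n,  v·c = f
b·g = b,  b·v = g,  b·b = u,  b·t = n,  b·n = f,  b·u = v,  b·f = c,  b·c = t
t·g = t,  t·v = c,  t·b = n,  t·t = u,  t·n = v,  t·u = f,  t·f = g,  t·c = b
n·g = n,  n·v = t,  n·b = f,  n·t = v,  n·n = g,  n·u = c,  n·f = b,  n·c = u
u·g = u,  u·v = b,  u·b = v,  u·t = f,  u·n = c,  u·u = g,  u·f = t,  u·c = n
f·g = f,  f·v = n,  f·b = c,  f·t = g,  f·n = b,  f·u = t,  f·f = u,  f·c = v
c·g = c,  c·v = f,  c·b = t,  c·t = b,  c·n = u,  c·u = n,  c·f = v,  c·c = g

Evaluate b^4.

g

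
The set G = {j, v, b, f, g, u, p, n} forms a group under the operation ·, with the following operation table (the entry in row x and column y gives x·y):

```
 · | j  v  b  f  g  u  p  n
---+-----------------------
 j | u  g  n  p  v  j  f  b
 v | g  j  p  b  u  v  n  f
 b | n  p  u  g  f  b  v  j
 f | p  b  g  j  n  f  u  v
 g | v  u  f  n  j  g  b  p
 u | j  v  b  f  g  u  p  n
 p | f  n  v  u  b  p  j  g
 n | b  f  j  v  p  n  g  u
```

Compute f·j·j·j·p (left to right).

f·j = p
p·j = f
f·j = p
p·p = j

j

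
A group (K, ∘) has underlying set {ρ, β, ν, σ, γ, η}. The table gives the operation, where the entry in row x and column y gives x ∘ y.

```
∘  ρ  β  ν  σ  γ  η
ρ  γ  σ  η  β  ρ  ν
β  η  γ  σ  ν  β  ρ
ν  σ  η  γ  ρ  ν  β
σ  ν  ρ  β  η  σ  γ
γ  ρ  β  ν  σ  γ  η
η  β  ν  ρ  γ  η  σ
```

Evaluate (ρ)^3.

ρ^1 = ρ
ρ^2 = ρ ∘ ρ = γ
ρ^3 = γ ∘ ρ = ρ
(Structurally, K here is isomorphic to the symmetric group S_3.)

ρ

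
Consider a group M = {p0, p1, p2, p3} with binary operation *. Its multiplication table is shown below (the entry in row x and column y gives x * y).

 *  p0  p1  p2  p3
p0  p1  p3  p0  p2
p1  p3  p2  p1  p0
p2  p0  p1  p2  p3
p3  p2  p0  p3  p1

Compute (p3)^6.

p3^1 = p3
p3^2 = p3 * p3 = p1
p3^3 = p1 * p3 = p0
p3^4 = p0 * p3 = p2
p3^5 = p2 * p3 = p3
p3^6 = p3 * p3 = p1

p1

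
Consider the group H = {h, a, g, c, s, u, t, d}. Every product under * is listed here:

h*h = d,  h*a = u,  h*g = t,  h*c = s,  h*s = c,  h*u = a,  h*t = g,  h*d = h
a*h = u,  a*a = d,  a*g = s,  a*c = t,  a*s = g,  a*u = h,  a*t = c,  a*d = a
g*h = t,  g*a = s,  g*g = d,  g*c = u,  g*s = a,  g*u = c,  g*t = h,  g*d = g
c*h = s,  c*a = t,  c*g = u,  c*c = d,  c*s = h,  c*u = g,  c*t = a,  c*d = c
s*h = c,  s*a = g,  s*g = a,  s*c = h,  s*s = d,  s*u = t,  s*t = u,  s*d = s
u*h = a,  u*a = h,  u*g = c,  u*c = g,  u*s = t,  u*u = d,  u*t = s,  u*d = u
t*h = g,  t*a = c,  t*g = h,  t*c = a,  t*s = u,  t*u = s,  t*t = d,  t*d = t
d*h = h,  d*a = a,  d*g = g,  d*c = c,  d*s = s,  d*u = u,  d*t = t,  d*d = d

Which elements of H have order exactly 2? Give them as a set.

Identity is d. Compute the order of each non-identity element by repeated multiplication:
  h: h → d  (order 2)
  a: a → d  (order 2)
  g: g → d  (order 2)
  c: c → d  (order 2)
  s: s → d  (order 2)
  u: u → d  (order 2)
  t: t → d  (order 2)
Elements of order 2: {a, c, g, h, s, t, u}.

{a, c, g, h, s, t, u}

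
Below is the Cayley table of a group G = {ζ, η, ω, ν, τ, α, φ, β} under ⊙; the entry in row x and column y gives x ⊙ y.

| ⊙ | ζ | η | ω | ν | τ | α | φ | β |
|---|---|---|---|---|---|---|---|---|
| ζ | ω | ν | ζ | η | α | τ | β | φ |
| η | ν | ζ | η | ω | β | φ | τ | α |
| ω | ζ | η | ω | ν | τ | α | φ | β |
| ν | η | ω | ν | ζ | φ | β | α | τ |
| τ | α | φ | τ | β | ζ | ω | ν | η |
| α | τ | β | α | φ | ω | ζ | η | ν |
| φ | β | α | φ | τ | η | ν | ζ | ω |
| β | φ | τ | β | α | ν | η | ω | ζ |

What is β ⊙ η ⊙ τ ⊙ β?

φ

β ⊙ η = τ
τ ⊙ τ = ζ
ζ ⊙ β = φ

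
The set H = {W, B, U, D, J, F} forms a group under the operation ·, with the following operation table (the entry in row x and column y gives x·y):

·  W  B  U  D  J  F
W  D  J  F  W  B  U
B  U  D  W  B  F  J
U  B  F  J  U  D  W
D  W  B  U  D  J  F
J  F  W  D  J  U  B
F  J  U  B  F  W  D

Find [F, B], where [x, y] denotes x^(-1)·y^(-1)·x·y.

Identity is D; from the table F^(-1) = F and B^(-1) = B.
F·B = U
U·F = W
W·B = J

J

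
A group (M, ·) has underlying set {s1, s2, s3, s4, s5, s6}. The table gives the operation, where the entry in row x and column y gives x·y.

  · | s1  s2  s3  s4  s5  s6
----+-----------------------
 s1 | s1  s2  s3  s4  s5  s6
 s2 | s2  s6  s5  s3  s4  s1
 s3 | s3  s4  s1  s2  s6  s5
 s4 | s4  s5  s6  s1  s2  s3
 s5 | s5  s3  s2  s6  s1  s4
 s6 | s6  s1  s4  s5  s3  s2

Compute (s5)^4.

s5^1 = s5
s5^2 = s5·s5 = s1
s5^3 = s1·s5 = s5
s5^4 = s5·s5 = s1

s1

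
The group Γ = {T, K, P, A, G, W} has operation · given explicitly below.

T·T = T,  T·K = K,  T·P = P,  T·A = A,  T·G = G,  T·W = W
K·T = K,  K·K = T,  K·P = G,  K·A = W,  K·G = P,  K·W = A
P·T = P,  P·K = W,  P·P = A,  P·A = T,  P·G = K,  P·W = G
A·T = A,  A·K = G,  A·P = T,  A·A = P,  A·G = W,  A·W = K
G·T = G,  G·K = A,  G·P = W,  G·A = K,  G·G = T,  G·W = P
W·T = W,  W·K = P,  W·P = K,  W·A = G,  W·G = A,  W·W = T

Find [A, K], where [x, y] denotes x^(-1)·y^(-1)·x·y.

A

Identity is T; from the table A^(-1) = P and K^(-1) = K.
P·K = W
W·A = G
G·K = A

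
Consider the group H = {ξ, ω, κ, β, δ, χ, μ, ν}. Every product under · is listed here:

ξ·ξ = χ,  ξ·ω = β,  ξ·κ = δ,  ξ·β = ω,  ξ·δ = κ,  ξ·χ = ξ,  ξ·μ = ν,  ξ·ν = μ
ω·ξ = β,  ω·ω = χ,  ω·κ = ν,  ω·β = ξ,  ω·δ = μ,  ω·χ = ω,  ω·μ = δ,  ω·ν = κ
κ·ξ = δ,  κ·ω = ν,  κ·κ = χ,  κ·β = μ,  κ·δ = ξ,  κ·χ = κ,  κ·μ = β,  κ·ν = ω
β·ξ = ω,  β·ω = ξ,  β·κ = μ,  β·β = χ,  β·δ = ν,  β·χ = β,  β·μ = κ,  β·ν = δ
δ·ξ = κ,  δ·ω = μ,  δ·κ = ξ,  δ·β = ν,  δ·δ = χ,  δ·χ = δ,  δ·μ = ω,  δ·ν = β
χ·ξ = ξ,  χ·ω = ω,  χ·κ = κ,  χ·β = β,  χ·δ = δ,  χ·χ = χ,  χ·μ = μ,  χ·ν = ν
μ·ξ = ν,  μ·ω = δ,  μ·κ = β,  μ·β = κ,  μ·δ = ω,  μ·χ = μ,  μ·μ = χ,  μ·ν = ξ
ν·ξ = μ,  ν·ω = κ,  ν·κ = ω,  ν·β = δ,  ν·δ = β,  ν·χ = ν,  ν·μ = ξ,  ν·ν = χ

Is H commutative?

Yes

Check whether the table is symmetric across its main diagonal.
Every entry (row x, col y) equals the entry (row y, col x), so H is abelian.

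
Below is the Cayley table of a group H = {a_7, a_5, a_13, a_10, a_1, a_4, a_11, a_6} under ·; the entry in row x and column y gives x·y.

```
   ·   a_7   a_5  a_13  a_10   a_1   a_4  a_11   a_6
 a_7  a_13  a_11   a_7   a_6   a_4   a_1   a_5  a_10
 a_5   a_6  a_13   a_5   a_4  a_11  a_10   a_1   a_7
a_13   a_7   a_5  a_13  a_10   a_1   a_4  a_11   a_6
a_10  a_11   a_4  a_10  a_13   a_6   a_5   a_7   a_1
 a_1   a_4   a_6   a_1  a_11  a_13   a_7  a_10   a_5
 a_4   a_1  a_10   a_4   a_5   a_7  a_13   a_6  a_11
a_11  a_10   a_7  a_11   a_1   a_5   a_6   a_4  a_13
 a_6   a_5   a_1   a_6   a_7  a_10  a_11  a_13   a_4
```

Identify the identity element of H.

The identity e satisfies e·x = x for all x, so its row in the table reproduces the column headers.
Row a_13 reads: a_7, a_5, a_13, a_10, a_1, a_4, a_11, a_6 — exactly the header order. So a_13 is the identity.

a_13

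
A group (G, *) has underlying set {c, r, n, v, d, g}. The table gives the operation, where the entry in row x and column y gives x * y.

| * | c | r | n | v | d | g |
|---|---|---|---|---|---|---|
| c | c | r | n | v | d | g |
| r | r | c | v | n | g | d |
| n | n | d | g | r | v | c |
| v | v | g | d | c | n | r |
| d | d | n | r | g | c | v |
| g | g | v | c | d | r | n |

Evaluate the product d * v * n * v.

d * v = g
g * n = c
c * v = v
(Structurally, G here is isomorphic to the symmetric group S_3.)

v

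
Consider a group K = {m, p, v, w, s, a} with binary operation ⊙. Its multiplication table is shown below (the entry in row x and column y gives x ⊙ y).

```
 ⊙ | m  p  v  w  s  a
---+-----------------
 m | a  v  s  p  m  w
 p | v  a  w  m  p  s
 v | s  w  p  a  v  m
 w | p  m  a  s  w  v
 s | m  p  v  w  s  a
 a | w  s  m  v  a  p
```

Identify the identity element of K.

s

The identity e satisfies e ⊙ x = x for all x, so its row in the table reproduces the column headers.
Row s reads: m, p, v, w, s, a — exactly the header order. So s is the identity.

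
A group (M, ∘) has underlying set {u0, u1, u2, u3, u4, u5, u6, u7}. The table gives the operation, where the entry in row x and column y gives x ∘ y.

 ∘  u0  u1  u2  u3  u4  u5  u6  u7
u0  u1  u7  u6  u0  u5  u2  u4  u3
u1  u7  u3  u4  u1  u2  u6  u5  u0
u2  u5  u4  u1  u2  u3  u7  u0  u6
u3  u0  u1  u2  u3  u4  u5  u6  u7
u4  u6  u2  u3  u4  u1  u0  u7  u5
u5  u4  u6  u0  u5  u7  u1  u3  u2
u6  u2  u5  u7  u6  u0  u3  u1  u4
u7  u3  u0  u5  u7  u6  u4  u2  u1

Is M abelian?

u2 ∘ u0 = u5 but u0 ∘ u2 = u6.
Since u2 and u0 do not commute, M is not abelian.

No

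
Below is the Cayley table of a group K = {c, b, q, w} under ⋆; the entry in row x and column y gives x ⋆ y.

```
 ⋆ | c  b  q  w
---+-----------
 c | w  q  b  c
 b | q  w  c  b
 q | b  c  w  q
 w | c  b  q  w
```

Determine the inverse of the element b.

First locate the identity: row w matches the header, so w is the identity.
Scan row b for w: b ⋆ b = w. Hence b^(-1) = b.

b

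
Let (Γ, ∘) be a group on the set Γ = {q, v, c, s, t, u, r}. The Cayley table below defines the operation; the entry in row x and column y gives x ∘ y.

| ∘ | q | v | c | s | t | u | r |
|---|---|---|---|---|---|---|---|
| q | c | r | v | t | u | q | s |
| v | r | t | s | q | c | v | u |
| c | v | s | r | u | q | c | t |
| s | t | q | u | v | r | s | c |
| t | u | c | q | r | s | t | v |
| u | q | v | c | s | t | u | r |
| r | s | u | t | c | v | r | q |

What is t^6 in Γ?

q

t^1 = t
t^2 = t ∘ t = s
t^3 = s ∘ t = r
t^4 = r ∘ t = v
t^5 = v ∘ t = c
t^6 = c ∘ t = q
(Structurally, Γ here is isomorphic to the cyclic group Z_7.)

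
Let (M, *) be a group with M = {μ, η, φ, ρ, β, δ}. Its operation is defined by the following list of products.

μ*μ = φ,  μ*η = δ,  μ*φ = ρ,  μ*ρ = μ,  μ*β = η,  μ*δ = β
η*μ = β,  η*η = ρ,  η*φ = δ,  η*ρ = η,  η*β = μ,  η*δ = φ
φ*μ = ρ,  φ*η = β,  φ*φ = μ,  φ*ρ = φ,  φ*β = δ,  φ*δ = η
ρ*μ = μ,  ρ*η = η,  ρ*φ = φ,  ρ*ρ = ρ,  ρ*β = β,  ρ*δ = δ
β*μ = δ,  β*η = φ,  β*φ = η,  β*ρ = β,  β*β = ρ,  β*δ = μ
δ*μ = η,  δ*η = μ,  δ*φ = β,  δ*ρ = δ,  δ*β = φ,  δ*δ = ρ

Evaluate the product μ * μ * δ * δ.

φ

μ * μ = φ
φ * δ = η
η * δ = φ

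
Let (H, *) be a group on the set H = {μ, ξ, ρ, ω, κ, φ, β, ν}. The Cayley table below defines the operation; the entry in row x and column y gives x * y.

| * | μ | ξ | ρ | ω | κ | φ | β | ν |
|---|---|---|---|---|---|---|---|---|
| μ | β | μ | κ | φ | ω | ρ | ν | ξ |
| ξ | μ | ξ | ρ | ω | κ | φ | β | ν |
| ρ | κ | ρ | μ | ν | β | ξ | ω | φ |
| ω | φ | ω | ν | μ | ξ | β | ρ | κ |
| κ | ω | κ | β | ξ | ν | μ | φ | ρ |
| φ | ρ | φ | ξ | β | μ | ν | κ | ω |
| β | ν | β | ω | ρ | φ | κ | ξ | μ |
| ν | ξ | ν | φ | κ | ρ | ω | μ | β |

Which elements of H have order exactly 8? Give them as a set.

Identity is ξ. Compute the order of each non-identity element by repeated multiplication:
  μ: μ → β → ν → ξ  (order 4)
  ρ: ρ → μ → κ → β → ω → ν → φ → ξ  (order 8)
  ω: ω → μ → φ → β → ρ → ν → κ → ξ  (order 8)
  κ: κ → ν → ρ → β → φ → μ → ω → ξ  (order 8)
  φ: φ → ν → ω → β → κ → μ → ρ → ξ  (order 8)
  β: β → ξ  (order 2)
  ν: ν → β → μ → ξ  (order 4)
Elements of order 8: {κ, ρ, φ, ω}.

{κ, ρ, φ, ω}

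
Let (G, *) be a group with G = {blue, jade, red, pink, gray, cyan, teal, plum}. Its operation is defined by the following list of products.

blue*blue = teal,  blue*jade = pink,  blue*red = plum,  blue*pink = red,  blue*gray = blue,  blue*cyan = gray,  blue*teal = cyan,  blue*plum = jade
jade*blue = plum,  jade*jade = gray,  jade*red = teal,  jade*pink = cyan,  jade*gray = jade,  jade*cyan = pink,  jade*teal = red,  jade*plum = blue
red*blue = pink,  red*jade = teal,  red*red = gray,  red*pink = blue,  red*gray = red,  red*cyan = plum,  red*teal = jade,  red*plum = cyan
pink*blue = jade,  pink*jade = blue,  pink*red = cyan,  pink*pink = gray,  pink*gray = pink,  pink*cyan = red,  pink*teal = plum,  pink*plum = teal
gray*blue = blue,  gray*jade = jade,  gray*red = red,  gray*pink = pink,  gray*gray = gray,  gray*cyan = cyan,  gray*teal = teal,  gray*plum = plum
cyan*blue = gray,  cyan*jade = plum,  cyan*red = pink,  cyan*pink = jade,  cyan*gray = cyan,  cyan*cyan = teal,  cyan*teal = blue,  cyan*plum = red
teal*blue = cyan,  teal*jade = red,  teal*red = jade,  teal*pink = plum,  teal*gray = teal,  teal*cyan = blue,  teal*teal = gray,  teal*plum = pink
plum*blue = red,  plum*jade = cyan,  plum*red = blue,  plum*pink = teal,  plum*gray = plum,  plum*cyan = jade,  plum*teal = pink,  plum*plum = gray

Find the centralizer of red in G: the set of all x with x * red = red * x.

{gray, jade, red, teal}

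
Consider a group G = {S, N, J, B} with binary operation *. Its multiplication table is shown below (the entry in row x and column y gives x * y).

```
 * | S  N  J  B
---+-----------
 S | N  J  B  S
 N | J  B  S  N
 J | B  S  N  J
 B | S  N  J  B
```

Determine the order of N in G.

2

The identity element is B (its row matches the header).
N^1 = N
N^2 = N * N = B
The first power of N equal to the identity is N^2, so ord(N) = 2.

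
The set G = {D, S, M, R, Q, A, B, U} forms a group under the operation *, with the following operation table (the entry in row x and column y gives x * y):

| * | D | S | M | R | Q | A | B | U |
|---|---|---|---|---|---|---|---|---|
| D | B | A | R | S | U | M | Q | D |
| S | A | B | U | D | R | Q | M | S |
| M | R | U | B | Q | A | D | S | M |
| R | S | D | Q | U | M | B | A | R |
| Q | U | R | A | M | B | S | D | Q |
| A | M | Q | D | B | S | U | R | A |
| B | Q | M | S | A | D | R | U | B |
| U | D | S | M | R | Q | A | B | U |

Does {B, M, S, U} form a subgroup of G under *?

Yes

{B, M, S, U} contains the identity U.
Checking products: every product of two elements of {B, M, S, U} (read from the table) lies in {B, M, S, U}, so the set is closed.
In a finite group, a nonempty closed subset is a subgroup. So {B, M, S, U} ≤ G.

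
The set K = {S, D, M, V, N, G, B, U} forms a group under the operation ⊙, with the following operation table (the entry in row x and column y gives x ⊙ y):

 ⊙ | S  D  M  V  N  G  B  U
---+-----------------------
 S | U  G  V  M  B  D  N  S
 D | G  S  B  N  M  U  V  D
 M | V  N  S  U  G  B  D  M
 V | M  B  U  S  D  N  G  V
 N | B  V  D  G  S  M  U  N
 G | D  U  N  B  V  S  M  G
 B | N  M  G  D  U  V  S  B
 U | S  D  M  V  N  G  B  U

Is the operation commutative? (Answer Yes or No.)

No

D ⊙ B = V but B ⊙ D = M.
Since D and B do not commute, K is not abelian.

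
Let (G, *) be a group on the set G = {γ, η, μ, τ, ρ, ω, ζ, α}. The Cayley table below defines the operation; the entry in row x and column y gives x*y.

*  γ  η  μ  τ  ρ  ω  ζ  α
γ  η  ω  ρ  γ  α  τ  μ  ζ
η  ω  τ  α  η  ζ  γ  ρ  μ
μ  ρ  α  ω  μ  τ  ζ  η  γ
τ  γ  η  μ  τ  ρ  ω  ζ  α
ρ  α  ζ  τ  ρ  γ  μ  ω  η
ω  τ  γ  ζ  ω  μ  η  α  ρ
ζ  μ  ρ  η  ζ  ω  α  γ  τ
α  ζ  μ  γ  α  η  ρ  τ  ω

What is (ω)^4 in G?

ω^1 = ω
ω^2 = ω*ω = η
ω^3 = η*ω = γ
ω^4 = γ*ω = τ

τ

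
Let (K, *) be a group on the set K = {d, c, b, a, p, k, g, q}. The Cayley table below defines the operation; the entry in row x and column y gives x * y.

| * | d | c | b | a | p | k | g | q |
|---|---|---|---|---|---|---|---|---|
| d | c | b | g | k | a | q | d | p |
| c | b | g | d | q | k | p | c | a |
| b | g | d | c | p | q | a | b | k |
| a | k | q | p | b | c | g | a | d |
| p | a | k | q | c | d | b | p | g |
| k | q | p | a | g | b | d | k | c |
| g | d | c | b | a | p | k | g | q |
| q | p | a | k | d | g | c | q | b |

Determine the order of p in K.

8

The identity element is g (its row matches the header).
p^1 = p
p^2 = p * p = d
p^3 = d * p = a
p^4 = a * p = c
p^5 = c * p = k
p^6 = k * p = b
p^7 = b * p = q
p^8 = q * p = g
The first power of p equal to the identity is p^8, so ord(p) = 8.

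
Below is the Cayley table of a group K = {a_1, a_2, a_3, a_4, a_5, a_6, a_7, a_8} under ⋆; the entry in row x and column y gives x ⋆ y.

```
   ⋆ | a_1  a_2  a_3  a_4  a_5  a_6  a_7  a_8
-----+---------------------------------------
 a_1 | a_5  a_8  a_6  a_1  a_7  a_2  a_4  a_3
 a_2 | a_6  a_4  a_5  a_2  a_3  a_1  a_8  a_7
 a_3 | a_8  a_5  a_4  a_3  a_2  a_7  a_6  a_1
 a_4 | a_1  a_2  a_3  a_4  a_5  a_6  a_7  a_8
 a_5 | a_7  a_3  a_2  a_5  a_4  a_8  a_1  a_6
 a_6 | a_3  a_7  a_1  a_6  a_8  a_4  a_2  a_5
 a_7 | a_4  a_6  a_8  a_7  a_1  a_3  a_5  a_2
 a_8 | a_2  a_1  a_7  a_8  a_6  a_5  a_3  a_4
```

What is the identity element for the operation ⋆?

The identity e satisfies e ⋆ x = x for all x, so its row in the table reproduces the column headers.
Row a_4 reads: a_1, a_2, a_3, a_4, a_5, a_6, a_7, a_8 — exactly the header order. So a_4 is the identity.

a_4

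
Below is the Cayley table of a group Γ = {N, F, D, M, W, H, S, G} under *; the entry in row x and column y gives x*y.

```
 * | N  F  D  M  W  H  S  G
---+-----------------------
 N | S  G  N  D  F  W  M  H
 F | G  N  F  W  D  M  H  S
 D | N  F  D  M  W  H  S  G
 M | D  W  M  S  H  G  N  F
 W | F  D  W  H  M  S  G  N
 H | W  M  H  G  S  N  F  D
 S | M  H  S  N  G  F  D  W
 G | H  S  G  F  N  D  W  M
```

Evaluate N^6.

N^1 = N
N^2 = N*N = S
N^3 = S*N = M
N^4 = M*N = D
N^5 = D*N = N
N^6 = N*N = S

S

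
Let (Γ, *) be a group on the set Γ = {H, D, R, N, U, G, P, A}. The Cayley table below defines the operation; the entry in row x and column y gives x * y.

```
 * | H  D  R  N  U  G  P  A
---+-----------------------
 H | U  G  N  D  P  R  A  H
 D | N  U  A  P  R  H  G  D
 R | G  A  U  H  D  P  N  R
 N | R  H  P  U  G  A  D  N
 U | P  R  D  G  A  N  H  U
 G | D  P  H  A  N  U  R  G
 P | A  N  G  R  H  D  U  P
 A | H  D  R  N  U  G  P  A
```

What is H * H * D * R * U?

H * H = U
U * D = R
R * R = U
U * U = A

A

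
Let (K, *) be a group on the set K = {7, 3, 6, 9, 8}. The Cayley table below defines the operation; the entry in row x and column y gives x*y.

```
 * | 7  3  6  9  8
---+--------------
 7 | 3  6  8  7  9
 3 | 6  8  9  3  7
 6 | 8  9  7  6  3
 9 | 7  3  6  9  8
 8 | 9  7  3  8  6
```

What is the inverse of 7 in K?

First locate the identity: row 9 matches the header, so 9 is the identity.
Scan row 7 for 9: 7*8 = 9. Hence 7^(-1) = 8.

8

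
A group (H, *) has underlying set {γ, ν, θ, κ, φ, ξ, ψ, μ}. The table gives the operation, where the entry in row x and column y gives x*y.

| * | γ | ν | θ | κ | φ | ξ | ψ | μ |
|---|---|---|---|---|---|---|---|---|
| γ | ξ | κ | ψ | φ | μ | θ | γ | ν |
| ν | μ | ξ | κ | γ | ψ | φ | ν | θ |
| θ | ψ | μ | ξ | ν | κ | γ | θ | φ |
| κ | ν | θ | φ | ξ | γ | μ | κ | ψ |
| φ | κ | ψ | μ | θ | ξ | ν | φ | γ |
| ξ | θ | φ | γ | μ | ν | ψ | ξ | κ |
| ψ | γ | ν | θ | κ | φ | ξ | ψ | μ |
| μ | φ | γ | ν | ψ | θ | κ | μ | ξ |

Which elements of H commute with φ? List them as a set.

Compare row φ with column φ entry by entry.
ξ*φ = ν = φ*ξ, so ξ commutes with φ.
κ*φ = γ but φ*κ = θ, so κ does not.
Collecting the elements that commute with φ: C(φ) = {ν, ξ, φ, ψ}.

{ν, ξ, φ, ψ}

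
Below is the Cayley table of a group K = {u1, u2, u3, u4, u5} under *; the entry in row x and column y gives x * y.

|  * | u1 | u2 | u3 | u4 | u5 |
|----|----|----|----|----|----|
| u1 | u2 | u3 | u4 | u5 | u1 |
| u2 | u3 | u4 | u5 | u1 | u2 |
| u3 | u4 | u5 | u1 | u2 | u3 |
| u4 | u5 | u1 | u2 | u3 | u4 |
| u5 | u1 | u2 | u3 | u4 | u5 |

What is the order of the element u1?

5

The identity element is u5 (its row matches the header).
u1^1 = u1
u1^2 = u1 * u1 = u2
u1^3 = u2 * u1 = u3
u1^4 = u3 * u1 = u4
u1^5 = u4 * u1 = u5
The first power of u1 equal to the identity is u1^5, so ord(u1) = 5.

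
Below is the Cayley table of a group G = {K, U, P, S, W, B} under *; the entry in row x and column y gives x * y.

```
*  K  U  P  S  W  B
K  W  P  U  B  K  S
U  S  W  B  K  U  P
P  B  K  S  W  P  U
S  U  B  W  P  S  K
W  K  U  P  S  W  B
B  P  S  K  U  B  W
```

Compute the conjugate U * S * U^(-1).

P

The identity is W. In row U, the entry W sits in column U, so U^(-1) = U.
U * S = K
K * U = P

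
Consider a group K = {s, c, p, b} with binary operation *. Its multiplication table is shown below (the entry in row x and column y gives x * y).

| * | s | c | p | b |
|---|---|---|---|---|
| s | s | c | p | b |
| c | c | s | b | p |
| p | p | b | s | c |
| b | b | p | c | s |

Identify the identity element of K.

The identity e satisfies e * x = x for all x, so its row in the table reproduces the column headers.
Row s reads: s, c, p, b — exactly the header order. So s is the identity.

s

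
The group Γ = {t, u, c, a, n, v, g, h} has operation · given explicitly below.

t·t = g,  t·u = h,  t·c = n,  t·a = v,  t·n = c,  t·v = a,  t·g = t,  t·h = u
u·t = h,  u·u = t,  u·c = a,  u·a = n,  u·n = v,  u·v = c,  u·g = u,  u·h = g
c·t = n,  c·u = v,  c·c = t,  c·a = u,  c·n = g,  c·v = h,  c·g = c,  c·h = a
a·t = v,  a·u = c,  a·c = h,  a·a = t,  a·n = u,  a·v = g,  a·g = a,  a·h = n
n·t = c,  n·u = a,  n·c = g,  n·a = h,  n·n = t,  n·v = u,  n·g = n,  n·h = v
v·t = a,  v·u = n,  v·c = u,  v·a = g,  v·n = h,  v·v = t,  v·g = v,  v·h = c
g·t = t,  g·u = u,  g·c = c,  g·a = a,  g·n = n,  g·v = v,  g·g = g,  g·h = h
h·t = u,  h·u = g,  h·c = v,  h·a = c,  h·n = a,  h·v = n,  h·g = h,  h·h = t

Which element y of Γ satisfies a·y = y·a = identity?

First locate the identity: row g matches the header, so g is the identity.
Scan row a for g: a·v = g. Hence a^(-1) = v.

v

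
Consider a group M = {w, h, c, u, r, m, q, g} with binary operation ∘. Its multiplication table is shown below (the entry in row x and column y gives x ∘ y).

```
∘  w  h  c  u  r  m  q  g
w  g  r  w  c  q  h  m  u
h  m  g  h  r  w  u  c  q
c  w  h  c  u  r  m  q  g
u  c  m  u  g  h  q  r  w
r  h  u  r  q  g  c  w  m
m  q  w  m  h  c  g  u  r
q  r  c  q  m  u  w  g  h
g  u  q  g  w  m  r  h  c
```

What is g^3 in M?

g^1 = g
g^2 = g ∘ g = c
g^3 = c ∘ g = g

g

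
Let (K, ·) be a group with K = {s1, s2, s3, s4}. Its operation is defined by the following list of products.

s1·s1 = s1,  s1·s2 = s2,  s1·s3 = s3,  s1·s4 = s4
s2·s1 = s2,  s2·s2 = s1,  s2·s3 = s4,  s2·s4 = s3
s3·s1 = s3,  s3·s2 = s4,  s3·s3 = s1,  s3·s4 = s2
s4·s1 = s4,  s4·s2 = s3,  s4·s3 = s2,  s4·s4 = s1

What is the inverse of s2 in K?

s2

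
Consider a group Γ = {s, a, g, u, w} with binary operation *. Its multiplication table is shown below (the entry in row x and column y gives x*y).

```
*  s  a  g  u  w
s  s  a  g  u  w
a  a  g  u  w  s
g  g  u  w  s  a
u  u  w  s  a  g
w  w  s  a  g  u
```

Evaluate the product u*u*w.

u*u = a
a*w = s

s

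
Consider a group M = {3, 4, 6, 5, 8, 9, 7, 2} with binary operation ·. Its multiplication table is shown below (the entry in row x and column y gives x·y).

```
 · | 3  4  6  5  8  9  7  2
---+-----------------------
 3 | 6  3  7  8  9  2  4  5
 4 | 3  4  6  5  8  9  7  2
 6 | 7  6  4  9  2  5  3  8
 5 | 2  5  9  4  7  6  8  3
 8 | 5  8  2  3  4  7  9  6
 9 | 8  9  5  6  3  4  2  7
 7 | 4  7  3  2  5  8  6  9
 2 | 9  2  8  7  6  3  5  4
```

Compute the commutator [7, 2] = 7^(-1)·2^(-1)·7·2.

Identity is 4; from the table 7^(-1) = 3 and 2^(-1) = 2.
3·2 = 5
5·7 = 8
8·2 = 6

6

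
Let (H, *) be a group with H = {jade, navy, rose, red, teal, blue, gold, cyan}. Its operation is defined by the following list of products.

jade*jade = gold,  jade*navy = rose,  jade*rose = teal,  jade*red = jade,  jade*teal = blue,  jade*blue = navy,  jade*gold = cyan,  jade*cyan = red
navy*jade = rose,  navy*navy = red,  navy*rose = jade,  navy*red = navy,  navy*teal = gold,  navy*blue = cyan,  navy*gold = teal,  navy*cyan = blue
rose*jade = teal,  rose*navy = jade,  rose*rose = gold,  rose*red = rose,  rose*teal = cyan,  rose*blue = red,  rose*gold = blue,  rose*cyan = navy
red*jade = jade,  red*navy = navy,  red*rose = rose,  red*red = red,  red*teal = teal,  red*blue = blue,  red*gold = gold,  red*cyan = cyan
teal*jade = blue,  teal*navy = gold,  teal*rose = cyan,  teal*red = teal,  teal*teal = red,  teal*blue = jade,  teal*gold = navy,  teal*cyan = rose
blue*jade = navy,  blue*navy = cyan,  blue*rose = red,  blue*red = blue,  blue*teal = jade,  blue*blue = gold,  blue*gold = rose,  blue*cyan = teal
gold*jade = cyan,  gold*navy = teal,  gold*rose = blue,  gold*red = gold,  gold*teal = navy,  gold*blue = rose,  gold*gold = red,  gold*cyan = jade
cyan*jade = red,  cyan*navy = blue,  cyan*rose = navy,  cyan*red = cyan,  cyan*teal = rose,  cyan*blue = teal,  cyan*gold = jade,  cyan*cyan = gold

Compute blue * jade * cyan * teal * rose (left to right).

teal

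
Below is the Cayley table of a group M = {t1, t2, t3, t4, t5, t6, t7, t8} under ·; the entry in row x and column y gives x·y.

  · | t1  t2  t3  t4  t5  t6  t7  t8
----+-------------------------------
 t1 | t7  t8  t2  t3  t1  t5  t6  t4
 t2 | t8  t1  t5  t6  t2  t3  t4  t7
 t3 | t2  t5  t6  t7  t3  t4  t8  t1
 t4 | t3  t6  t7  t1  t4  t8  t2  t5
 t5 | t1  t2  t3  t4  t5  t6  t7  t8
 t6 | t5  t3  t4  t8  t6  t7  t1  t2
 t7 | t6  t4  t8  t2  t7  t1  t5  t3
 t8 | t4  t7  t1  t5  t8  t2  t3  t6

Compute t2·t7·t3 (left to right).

t2·t7 = t4
t4·t3 = t7

t7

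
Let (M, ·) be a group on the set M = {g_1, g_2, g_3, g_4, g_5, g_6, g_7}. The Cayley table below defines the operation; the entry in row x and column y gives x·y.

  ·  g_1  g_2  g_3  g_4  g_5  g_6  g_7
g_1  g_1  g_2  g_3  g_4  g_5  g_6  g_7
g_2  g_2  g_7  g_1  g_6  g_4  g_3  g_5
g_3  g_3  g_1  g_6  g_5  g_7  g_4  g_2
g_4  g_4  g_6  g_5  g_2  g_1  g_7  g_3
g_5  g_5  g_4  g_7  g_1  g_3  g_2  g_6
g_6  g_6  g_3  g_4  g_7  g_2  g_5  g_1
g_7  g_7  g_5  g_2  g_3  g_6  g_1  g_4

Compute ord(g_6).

7

The identity element is g_1 (its row matches the header).
g_6^1 = g_6
g_6^2 = g_6·g_6 = g_5
g_6^3 = g_5·g_6 = g_2
g_6^4 = g_2·g_6 = g_3
g_6^5 = g_3·g_6 = g_4
g_6^6 = g_4·g_6 = g_7
g_6^7 = g_7·g_6 = g_1
The first power of g_6 equal to the identity is g_6^7, so ord(g_6) = 7.
(Structurally, M here is isomorphic to the cyclic group Z_7.)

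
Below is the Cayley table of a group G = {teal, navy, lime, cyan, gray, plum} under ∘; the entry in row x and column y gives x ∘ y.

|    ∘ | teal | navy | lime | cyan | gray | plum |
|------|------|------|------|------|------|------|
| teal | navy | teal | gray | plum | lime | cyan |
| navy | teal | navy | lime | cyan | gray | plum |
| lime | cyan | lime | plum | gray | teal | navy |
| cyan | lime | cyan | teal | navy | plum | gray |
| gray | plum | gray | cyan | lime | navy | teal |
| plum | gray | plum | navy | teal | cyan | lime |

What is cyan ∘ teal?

lime

Read row cyan, column teal: cyan ∘ teal = lime.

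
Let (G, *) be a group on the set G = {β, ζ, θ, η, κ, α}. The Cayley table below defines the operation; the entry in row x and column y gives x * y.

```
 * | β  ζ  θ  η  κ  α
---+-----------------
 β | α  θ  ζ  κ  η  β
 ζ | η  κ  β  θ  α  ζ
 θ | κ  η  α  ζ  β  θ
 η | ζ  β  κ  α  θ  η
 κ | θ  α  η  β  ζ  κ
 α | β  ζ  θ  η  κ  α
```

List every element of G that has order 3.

Identity is α. Compute the order of each non-identity element by repeated multiplication:
  β: β → α  (order 2)
  ζ: ζ → κ → α  (order 3)
  θ: θ → α  (order 2)
  η: η → α  (order 2)
  κ: κ → ζ → α  (order 3)
Elements of order 3: {ζ, κ}.

{ζ, κ}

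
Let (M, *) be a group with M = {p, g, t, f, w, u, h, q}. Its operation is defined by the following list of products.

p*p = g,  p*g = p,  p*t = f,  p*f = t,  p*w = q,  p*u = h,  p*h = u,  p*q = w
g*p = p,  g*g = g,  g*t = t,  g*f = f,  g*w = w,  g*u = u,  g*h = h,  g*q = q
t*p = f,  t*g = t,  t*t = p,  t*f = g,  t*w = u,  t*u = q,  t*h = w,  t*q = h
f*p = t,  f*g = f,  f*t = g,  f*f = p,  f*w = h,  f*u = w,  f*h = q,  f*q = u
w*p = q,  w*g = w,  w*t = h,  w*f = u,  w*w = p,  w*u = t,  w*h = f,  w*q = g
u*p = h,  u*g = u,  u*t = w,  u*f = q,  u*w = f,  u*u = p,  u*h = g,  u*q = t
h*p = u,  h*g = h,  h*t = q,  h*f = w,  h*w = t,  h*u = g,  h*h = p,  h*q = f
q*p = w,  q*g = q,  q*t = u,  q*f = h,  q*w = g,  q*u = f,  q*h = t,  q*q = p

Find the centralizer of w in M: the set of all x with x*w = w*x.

Compare row w with column w entry by entry.
q*w = g = w*q, so q commutes with w.
f*w = h but w*f = u, so f does not.
Collecting the elements that commute with w: C(w) = {g, p, q, w}.

{g, p, q, w}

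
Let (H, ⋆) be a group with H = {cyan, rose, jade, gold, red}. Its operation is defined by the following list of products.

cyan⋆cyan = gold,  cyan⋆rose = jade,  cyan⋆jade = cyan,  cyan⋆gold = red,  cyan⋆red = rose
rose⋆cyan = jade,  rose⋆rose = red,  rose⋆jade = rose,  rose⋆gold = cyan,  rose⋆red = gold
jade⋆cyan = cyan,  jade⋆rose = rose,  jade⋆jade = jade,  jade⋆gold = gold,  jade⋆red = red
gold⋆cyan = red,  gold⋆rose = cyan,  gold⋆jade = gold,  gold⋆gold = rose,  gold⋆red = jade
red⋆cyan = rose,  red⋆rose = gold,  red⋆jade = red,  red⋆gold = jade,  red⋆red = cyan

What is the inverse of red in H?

First locate the identity: row jade matches the header, so jade is the identity.
Scan row red for jade: red ⋆ gold = jade. Hence red^(-1) = gold.

gold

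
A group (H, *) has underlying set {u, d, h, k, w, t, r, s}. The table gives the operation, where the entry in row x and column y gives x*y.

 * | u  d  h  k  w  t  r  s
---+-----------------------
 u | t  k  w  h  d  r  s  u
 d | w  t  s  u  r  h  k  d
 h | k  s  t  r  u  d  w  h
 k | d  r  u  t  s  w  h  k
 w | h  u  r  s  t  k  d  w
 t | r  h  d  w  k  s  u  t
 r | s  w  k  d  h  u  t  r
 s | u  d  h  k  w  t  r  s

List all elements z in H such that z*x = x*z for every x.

{s, t}

An element z is central iff its row equals its column in the table.
For u: u*h = w ≠ k = h*u, so u ∉ Z.
Checking each element this way leaves Z(H) = {s, t}.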